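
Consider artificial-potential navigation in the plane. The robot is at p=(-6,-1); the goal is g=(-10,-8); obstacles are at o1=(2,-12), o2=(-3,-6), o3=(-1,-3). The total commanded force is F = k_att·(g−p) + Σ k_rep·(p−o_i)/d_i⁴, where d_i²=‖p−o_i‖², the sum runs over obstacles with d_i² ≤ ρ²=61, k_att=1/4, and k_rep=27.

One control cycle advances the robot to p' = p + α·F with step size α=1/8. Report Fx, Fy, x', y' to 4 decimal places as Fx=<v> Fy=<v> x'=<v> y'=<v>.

Fx=-1.2306 Fy=-1.5690 x'=-6.1538 y'=-1.1961

F_att = 1/4·(g−p) = 1/4·(-4,-7) = (-1.0000,-1.7500)
o1: d²=185 > ρ²=61 → inactive
o2: d²=34 ≤ ρ²=61; F_rep = 27·(-3,5)/34² = (-0.0701,0.1168)
o3: d²=29 ≤ ρ²=61; F_rep = 27·(-5,2)/29² = (-0.1605,0.0642)
F = F_att + ΣF_rep = (-1.2306,-1.5690)
p' = p + 1/8·F = (-6.1538,-1.1961)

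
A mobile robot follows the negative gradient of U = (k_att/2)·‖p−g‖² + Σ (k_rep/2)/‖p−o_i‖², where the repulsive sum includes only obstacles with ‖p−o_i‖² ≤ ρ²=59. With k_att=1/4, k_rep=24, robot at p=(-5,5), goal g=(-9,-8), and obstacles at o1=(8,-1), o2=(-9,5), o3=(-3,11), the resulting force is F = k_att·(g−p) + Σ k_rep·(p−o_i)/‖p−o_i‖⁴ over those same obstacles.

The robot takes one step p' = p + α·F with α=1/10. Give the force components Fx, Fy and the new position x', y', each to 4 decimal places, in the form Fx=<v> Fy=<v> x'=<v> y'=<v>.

F_att = 1/4·(g−p) = 1/4·(-4,-13) = (-1.0000,-3.2500)
o1: d²=205 > ρ²=59 → inactive
o2: d²=16 ≤ ρ²=59; F_rep = 24·(4,0)/16² = (0.3750,0.0000)
o3: d²=40 ≤ ρ²=59; F_rep = 24·(-2,-6)/40² = (-0.0300,-0.0900)
F = F_att + ΣF_rep = (-0.6550,-3.3400)
p' = p + 1/10·F = (-5.0655,4.6660)

Fx=-0.6550 Fy=-3.3400 x'=-5.0655 y'=4.6660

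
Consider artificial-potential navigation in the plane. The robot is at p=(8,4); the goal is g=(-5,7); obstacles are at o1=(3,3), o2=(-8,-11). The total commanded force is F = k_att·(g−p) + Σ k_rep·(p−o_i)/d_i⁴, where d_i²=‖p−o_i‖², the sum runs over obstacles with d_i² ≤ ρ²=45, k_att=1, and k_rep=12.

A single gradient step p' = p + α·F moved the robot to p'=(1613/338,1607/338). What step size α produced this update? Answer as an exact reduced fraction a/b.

F_att = 1·(g−p) = 1·(-13,3) = (-13.0000,3.0000)
o1: d²=26 ≤ ρ²=45; F_rep = 12·(5,1)/26² = (0.0888,0.0178)
o2: d²=481 > ρ²=45 → inactive
F = F_att + ΣF_rep = (-12.9112,3.0178)
Δp = p'−p = (-3.2278,0.7544); α = Δx/Fx = (-1091/338) / (-2182/169) = 1/4
check: Δy/Fy = (255/338) / (510/169) = 1/4 ✓

α = 1/4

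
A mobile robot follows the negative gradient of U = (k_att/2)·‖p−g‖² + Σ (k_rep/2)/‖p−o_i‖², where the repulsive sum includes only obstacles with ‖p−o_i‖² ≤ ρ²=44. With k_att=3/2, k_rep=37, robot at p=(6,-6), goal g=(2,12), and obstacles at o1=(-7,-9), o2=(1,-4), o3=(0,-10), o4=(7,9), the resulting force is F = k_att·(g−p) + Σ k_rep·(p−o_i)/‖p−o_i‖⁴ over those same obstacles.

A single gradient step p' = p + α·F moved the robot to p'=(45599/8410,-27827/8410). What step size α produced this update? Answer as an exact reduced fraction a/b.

α = 1/10

F_att = 3/2·(g−p) = 3/2·(-4,18) = (-6.0000,27.0000)
o1: d²=178 > ρ²=44 → inactive
o2: d²=29 ≤ ρ²=44; F_rep = 37·(5,-2)/29² = (0.2200,-0.0880)
o3: d²=52 > ρ²=44 → inactive
o4: d²=226 > ρ²=44 → inactive
F = F_att + ΣF_rep = (-5.7800,26.9120)
Δp = p'−p = (-0.5780,2.6912); α = Δx/Fx = (-4861/8410) / (-4861/841) = 1/10
check: Δy/Fy = (22633/8410) / (22633/841) = 1/10 ✓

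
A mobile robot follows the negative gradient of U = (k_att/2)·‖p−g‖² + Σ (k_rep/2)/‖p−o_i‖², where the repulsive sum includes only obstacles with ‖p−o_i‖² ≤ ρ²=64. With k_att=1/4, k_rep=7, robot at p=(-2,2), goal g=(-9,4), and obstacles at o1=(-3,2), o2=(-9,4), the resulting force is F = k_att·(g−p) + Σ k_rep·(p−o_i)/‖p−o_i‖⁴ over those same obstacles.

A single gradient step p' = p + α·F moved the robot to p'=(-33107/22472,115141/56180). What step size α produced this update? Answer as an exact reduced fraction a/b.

α = 1/10

F_att = 1/4·(g−p) = 1/4·(-7,2) = (-1.7500,0.5000)
o1: d²=1 ≤ ρ²=64; F_rep = 7·(1,0)/1² = (7.0000,0.0000)
o2: d²=53 ≤ ρ²=64; F_rep = 7·(7,-2)/53² = (0.0174,-0.0050)
F = F_att + ΣF_rep = (5.2674,0.4950)
Δp = p'−p = (0.5267,0.0495); α = Δx/Fx = (11837/22472) / (59185/11236) = 1/10
check: Δy/Fy = (2781/56180) / (2781/5618) = 1/10 ✓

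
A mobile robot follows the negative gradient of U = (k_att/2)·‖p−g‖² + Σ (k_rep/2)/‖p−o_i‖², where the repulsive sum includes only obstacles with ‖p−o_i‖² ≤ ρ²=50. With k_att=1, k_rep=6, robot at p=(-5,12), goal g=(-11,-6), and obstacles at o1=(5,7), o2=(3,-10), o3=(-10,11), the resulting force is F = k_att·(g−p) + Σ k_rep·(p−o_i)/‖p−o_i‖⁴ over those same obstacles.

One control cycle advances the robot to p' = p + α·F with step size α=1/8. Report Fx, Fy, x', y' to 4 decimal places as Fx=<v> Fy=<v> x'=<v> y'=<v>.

F_att = 1·(g−p) = 1·(-6,-18) = (-6.0000,-18.0000)
o1: d²=125 > ρ²=50 → inactive
o2: d²=548 > ρ²=50 → inactive
o3: d²=26 ≤ ρ²=50; F_rep = 6·(5,1)/26² = (0.0444,0.0089)
F = F_att + ΣF_rep = (-5.9556,-17.9911)
p' = p + 1/8·F = (-5.7445,9.7511)

Fx=-5.9556 Fy=-17.9911 x'=-5.7445 y'=9.7511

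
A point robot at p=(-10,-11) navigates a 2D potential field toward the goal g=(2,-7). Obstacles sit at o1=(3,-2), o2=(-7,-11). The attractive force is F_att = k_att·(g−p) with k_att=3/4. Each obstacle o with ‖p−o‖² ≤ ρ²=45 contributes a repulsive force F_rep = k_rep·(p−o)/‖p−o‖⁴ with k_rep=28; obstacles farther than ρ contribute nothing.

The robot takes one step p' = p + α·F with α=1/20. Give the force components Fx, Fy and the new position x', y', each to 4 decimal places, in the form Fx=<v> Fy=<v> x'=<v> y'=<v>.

F_att = 3/4·(g−p) = 3/4·(12,4) = (9.0000,3.0000)
o1: d²=250 > ρ²=45 → inactive
o2: d²=9 ≤ ρ²=45; F_rep = 28·(-3,0)/9² = (-1.0370,0.0000)
F = F_att + ΣF_rep = (7.9630,3.0000)
p' = p + 1/20·F = (-9.6019,-10.8500)

Fx=7.9630 Fy=3.0000 x'=-9.6019 y'=-10.8500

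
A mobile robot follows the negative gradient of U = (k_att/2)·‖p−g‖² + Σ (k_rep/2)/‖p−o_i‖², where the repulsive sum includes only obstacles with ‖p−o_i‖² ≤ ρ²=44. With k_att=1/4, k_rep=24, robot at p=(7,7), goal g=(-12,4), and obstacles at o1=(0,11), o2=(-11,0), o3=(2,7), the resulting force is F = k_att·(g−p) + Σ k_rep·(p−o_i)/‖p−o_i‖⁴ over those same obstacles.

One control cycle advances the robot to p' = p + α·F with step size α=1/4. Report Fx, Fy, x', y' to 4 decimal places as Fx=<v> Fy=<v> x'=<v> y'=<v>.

F_att = 1/4·(g−p) = 1/4·(-19,-3) = (-4.7500,-0.7500)
o1: d²=65 > ρ²=44 → inactive
o2: d²=373 > ρ²=44 → inactive
o3: d²=25 ≤ ρ²=44; F_rep = 24·(5,0)/25² = (0.1920,0.0000)
F = F_att + ΣF_rep = (-4.5580,-0.7500)
p' = p + 1/4·F = (5.8605,6.8125)

Fx=-4.5580 Fy=-0.7500 x'=5.8605 y'=6.8125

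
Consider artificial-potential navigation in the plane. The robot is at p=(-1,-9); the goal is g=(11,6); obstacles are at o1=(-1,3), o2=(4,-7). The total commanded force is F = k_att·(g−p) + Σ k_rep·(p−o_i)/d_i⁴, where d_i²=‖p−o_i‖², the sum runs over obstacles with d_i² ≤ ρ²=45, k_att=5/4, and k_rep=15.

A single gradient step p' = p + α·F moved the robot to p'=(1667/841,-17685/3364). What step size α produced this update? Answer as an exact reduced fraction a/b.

α = 1/5

F_att = 5/4·(g−p) = 5/4·(12,15) = (15.0000,18.7500)
o1: d²=144 > ρ²=45 → inactive
o2: d²=29 ≤ ρ²=45; F_rep = 15·(-5,-2)/29² = (-0.0892,-0.0357)
F = F_att + ΣF_rep = (14.9108,18.7143)
Δp = p'−p = (2.9822,3.7429); α = Δx/Fx = (2508/841) / (12540/841) = 1/5
check: Δy/Fy = (12591/3364) / (62955/3364) = 1/5 ✓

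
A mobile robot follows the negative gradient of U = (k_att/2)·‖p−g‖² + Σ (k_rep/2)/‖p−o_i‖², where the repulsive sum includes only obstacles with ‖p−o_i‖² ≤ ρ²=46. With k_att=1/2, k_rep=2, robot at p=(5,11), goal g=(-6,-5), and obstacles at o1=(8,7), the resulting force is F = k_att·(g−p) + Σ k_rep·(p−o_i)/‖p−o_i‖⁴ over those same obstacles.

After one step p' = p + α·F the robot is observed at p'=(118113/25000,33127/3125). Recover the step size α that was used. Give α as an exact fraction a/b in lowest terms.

F_att = 1/2·(g−p) = 1/2·(-11,-16) = (-5.5000,-8.0000)
o1: d²=25 ≤ ρ²=46; F_rep = 2·(-3,4)/25² = (-0.0096,0.0128)
F = F_att + ΣF_rep = (-5.5096,-7.9872)
Δp = p'−p = (-0.2755,-0.3994); α = Δx/Fx = (-6887/25000) / (-6887/1250) = 1/20
check: Δy/Fy = (-1248/3125) / (-4992/625) = 1/20 ✓

α = 1/20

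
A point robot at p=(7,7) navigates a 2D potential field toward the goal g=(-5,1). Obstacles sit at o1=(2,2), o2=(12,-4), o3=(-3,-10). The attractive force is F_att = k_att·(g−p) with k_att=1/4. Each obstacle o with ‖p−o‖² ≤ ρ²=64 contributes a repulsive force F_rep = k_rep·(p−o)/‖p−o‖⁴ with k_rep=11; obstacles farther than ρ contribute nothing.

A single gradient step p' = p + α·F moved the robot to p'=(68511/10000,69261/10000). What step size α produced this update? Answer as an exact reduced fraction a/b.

α = 1/20

F_att = 1/4·(g−p) = 1/4·(-12,-6) = (-3.0000,-1.5000)
o1: d²=50 ≤ ρ²=64; F_rep = 11·(5,5)/50² = (0.0220,0.0220)
o2: d²=146 > ρ²=64 → inactive
o3: d²=389 > ρ²=64 → inactive
F = F_att + ΣF_rep = (-2.9780,-1.4780)
Δp = p'−p = (-0.1489,-0.0739); α = Δx/Fx = (-1489/10000) / (-1489/500) = 1/20
check: Δy/Fy = (-739/10000) / (-739/500) = 1/20 ✓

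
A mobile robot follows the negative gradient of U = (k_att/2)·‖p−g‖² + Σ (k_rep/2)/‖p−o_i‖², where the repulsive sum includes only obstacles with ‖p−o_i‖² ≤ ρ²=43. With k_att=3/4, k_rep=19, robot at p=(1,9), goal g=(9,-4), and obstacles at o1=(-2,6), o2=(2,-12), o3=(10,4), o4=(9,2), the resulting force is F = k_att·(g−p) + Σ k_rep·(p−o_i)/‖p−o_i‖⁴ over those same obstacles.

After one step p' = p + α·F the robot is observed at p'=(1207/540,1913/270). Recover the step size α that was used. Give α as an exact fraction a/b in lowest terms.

α = 1/5

F_att = 3/4·(g−p) = 3/4·(8,-13) = (6.0000,-9.7500)
o1: d²=18 ≤ ρ²=43; F_rep = 19·(3,3)/18² = (0.1759,0.1759)
o2: d²=442 > ρ²=43 → inactive
o3: d²=106 > ρ²=43 → inactive
o4: d²=113 > ρ²=43 → inactive
F = F_att + ΣF_rep = (6.1759,-9.5741)
Δp = p'−p = (1.2352,-1.9148); α = Δx/Fx = (667/540) / (667/108) = 1/5
check: Δy/Fy = (-517/270) / (-517/54) = 1/5 ✓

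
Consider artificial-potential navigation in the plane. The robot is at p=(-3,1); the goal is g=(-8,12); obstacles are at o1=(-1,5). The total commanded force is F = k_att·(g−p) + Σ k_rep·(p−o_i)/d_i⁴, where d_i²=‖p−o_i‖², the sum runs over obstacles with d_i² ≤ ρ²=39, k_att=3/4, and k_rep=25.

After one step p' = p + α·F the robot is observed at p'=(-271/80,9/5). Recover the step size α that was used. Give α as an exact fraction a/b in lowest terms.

α = 1/10

F_att = 3/4·(g−p) = 3/4·(-5,11) = (-3.7500,8.2500)
o1: d²=20 ≤ ρ²=39; F_rep = 25·(-2,-4)/20² = (-0.1250,-0.2500)
F = F_att + ΣF_rep = (-3.8750,8.0000)
Δp = p'−p = (-0.3875,0.8000); α = Δx/Fx = (-31/80) / (-31/8) = 1/10
check: Δy/Fy = (4/5) / (8) = 1/10 ✓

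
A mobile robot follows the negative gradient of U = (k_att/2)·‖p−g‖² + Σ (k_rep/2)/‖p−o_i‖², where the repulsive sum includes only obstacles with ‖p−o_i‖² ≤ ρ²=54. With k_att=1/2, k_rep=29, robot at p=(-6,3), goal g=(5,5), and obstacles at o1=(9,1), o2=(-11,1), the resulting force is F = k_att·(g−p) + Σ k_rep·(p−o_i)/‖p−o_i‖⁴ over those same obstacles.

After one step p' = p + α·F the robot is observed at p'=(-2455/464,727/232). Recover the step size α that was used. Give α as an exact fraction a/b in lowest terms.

α = 1/8

F_att = 1/2·(g−p) = 1/2·(11,2) = (5.5000,1.0000)
o1: d²=229 > ρ²=54 → inactive
o2: d²=29 ≤ ρ²=54; F_rep = 29·(5,2)/29² = (0.1724,0.0690)
F = F_att + ΣF_rep = (5.6724,1.0690)
Δp = p'−p = (0.7091,0.1336); α = Δx/Fx = (329/464) / (329/58) = 1/8
check: Δy/Fy = (31/232) / (31/29) = 1/8 ✓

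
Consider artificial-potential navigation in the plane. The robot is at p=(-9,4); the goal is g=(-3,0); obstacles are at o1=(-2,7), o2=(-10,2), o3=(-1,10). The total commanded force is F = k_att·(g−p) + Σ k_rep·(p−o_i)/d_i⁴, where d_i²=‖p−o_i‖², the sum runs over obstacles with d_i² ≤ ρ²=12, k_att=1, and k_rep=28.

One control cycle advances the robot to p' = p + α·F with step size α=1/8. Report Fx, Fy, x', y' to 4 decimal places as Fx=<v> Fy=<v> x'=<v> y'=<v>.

F_att = 1·(g−p) = 1·(6,-4) = (6.0000,-4.0000)
o1: d²=58 > ρ²=12 → inactive
o2: d²=5 ≤ ρ²=12; F_rep = 28·(1,2)/5² = (1.1200,2.2400)
o3: d²=100 > ρ²=12 → inactive
F = F_att + ΣF_rep = (7.1200,-1.7600)
p' = p + 1/8·F = (-8.1100,3.7800)

Fx=7.1200 Fy=-1.7600 x'=-8.1100 y'=3.7800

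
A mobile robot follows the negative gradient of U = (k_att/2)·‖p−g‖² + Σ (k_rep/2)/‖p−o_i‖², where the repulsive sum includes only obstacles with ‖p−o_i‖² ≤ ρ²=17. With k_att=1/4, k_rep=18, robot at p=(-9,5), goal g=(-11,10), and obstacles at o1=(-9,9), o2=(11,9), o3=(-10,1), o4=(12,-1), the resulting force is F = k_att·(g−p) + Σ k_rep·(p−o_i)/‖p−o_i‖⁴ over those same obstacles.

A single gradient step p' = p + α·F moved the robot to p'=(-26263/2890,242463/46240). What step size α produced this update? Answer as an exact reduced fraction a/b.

α = 1/5

F_att = 1/4·(g−p) = 1/4·(-2,5) = (-0.5000,1.2500)
o1: d²=16 ≤ ρ²=17; F_rep = 18·(0,-4)/16² = (0.0000,-0.2812)
o2: d²=416 > ρ²=17 → inactive
o3: d²=17 ≤ ρ²=17; F_rep = 18·(1,4)/17² = (0.0623,0.2491)
o4: d²=477 > ρ²=17 → inactive
F = F_att + ΣF_rep = (-0.4377,1.2179)
Δp = p'−p = (-0.0875,0.2436); α = Δx/Fx = (-253/2890) / (-253/578) = 1/5
check: Δy/Fy = (11263/46240) / (11263/9248) = 1/5 ✓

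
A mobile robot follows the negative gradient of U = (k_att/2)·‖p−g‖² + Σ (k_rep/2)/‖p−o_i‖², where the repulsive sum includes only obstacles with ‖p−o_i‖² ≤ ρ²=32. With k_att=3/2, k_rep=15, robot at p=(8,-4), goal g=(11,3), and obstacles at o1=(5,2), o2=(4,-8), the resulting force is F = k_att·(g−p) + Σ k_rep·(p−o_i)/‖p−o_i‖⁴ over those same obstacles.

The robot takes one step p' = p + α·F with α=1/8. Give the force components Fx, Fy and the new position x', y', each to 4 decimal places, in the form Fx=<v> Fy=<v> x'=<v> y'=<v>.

Fx=4.5586 Fy=10.5586 x'=8.5698 y'=-2.6802

F_att = 3/2·(g−p) = 3/2·(3,7) = (4.5000,10.5000)
o1: d²=45 > ρ²=32 → inactive
o2: d²=32 ≤ ρ²=32; F_rep = 15·(4,4)/32² = (0.0586,0.0586)
F = F_att + ΣF_rep = (4.5586,10.5586)
p' = p + 1/8·F = (8.5698,-2.6802)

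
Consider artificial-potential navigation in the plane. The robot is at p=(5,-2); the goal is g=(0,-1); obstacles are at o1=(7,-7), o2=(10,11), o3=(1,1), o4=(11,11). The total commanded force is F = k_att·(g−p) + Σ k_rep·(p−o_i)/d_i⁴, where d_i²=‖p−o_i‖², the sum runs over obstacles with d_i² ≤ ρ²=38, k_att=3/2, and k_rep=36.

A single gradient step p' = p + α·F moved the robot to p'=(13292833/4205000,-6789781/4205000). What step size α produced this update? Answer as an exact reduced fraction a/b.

F_att = 3/2·(g−p) = 3/2·(-5,1) = (-7.5000,1.5000)
o1: d²=29 ≤ ρ²=38; F_rep = 36·(-2,5)/29² = (-0.0856,0.2140)
o2: d²=194 > ρ²=38 → inactive
o3: d²=25 ≤ ρ²=38; F_rep = 36·(4,-3)/25² = (0.2304,-0.1728)
o4: d²=205 > ρ²=38 → inactive
F = F_att + ΣF_rep = (-7.3552,1.5412)
Δp = p'−p = (-1.8388,0.3853); α = Δx/Fx = (-7732167/4205000) / (-7732167/1051250) = 1/4
check: Δy/Fy = (1620219/4205000) / (1620219/1051250) = 1/4 ✓

α = 1/4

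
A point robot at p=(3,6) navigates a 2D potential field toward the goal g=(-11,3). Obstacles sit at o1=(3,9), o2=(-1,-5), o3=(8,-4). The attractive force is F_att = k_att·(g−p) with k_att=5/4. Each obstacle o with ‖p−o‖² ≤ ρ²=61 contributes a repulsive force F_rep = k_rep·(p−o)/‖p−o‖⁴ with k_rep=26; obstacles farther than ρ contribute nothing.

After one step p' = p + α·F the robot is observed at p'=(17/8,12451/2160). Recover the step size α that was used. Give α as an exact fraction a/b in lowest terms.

F_att = 5/4·(g−p) = 5/4·(-14,-3) = (-17.5000,-3.7500)
o1: d²=9 ≤ ρ²=61; F_rep = 26·(0,-3)/9² = (0.0000,-0.9630)
o2: d²=137 > ρ²=61 → inactive
o3: d²=125 > ρ²=61 → inactive
F = F_att + ΣF_rep = (-17.5000,-4.7130)
Δp = p'−p = (-0.8750,-0.2356); α = Δx/Fx = (-7/8) / (-35/2) = 1/20
check: Δy/Fy = (-509/2160) / (-509/108) = 1/20 ✓

α = 1/20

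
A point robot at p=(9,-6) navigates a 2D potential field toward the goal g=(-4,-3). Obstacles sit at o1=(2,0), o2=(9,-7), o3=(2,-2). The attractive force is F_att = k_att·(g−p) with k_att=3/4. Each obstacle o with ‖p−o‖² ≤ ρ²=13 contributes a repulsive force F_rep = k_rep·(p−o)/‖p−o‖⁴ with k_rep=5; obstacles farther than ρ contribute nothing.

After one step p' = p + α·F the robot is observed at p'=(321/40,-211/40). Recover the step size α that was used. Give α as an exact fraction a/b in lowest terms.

F_att = 3/4·(g−p) = 3/4·(-13,3) = (-9.7500,2.2500)
o1: d²=85 > ρ²=13 → inactive
o2: d²=1 ≤ ρ²=13; F_rep = 5·(0,1)/1² = (0.0000,5.0000)
o3: d²=65 > ρ²=13 → inactive
F = F_att + ΣF_rep = (-9.7500,7.2500)
Δp = p'−p = (-0.9750,0.7250); α = Δx/Fx = (-39/40) / (-39/4) = 1/10
check: Δy/Fy = (29/40) / (29/4) = 1/10 ✓

α = 1/10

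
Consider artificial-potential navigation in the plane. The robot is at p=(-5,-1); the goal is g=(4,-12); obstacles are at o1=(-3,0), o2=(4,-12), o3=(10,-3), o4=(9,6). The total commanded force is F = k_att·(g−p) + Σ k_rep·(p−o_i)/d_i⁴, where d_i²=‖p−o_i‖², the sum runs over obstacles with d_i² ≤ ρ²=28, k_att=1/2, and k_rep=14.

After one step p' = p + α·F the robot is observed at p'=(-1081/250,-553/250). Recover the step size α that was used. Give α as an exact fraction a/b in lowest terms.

F_att = 1/2·(g−p) = 1/2·(9,-11) = (4.5000,-5.5000)
o1: d²=5 ≤ ρ²=28; F_rep = 14·(-2,-1)/5² = (-1.1200,-0.5600)
o2: d²=202 > ρ²=28 → inactive
o3: d²=229 > ρ²=28 → inactive
o4: d²=245 > ρ²=28 → inactive
F = F_att + ΣF_rep = (3.3800,-6.0600)
Δp = p'−p = (0.6760,-1.2120); α = Δx/Fx = (169/250) / (169/50) = 1/5
check: Δy/Fy = (-303/250) / (-303/50) = 1/5 ✓

α = 1/5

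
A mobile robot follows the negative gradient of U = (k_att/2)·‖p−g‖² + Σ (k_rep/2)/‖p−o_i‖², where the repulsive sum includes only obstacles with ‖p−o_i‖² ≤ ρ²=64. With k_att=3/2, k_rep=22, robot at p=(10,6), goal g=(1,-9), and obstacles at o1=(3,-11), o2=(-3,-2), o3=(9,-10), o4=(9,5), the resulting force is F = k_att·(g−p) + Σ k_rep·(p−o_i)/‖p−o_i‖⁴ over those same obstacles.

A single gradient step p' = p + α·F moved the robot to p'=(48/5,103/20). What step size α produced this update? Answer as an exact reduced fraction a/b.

α = 1/20

F_att = 3/2·(g−p) = 3/2·(-9,-15) = (-13.5000,-22.5000)
o1: d²=338 > ρ²=64 → inactive
o2: d²=233 > ρ²=64 → inactive
o3: d²=257 > ρ²=64 → inactive
o4: d²=2 ≤ ρ²=64; F_rep = 22·(1,1)/2² = (5.5000,5.5000)
F = F_att + ΣF_rep = (-8.0000,-17.0000)
Δp = p'−p = (-0.4000,-0.8500); α = Δx/Fx = (-2/5) / (-8) = 1/20
check: Δy/Fy = (-17/20) / (-17) = 1/20 ✓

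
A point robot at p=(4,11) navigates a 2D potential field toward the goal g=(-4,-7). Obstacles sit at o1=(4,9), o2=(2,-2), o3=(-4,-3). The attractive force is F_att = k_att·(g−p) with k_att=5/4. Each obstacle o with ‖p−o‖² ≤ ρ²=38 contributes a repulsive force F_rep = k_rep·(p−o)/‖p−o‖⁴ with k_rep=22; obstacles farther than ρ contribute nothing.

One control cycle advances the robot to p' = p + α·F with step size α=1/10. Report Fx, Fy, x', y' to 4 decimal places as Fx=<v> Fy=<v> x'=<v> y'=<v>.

F_att = 5/4·(g−p) = 5/4·(-8,-18) = (-10.0000,-22.5000)
o1: d²=4 ≤ ρ²=38; F_rep = 22·(0,2)/4² = (0.0000,2.7500)
o2: d²=173 > ρ²=38 → inactive
o3: d²=260 > ρ²=38 → inactive
F = F_att + ΣF_rep = (-10.0000,-19.7500)
p' = p + 1/10·F = (3.0000,9.0250)

Fx=-10.0000 Fy=-19.7500 x'=3.0000 y'=9.0250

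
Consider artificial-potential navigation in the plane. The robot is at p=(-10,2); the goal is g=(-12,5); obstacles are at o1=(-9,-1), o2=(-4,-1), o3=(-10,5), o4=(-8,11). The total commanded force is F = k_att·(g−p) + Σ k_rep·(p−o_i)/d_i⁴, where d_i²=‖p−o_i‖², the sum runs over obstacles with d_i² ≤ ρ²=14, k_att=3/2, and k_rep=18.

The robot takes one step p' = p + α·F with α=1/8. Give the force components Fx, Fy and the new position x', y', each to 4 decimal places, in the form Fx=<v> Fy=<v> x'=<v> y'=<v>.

Fx=-3.1800 Fy=4.3733 x'=-10.3975 y'=2.5467

F_att = 3/2·(g−p) = 3/2·(-2,3) = (-3.0000,4.5000)
o1: d²=10 ≤ ρ²=14; F_rep = 18·(-1,3)/10² = (-0.1800,0.5400)
o2: d²=45 > ρ²=14 → inactive
o3: d²=9 ≤ ρ²=14; F_rep = 18·(0,-3)/9² = (0.0000,-0.6667)
o4: d²=85 > ρ²=14 → inactive
F = F_att + ΣF_rep = (-3.1800,4.3733)
p' = p + 1/8·F = (-10.3975,2.5467)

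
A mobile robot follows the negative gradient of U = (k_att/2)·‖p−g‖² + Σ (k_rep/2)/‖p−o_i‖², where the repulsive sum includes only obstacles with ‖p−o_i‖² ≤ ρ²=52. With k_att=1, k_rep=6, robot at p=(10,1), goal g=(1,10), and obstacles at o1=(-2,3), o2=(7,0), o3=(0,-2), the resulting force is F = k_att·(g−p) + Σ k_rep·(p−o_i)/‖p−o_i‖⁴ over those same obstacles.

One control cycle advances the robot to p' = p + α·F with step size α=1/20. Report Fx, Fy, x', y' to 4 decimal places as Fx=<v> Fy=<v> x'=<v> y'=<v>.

F_att = 1·(g−p) = 1·(-9,9) = (-9.0000,9.0000)
o1: d²=148 > ρ²=52 → inactive
o2: d²=10 ≤ ρ²=52; F_rep = 6·(3,1)/10² = (0.1800,0.0600)
o3: d²=109 > ρ²=52 → inactive
F = F_att + ΣF_rep = (-8.8200,9.0600)
p' = p + 1/20·F = (9.5590,1.4530)

Fx=-8.8200 Fy=9.0600 x'=9.5590 y'=1.4530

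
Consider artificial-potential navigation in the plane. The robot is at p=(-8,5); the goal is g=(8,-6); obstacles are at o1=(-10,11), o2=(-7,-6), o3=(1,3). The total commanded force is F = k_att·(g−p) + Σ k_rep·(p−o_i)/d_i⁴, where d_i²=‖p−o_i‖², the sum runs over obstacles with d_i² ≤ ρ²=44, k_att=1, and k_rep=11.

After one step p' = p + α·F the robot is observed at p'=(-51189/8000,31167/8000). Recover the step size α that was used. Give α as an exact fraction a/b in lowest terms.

α = 1/10

F_att = 1·(g−p) = 1·(16,-11) = (16.0000,-11.0000)
o1: d²=40 ≤ ρ²=44; F_rep = 11·(2,-6)/40² = (0.0138,-0.0413)
o2: d²=122 > ρ²=44 → inactive
o3: d²=85 > ρ²=44 → inactive
F = F_att + ΣF_rep = (16.0138,-11.0412)
Δp = p'−p = (1.6014,-1.1041); α = Δx/Fx = (12811/8000) / (12811/800) = 1/10
check: Δy/Fy = (-8833/8000) / (-8833/800) = 1/10 ✓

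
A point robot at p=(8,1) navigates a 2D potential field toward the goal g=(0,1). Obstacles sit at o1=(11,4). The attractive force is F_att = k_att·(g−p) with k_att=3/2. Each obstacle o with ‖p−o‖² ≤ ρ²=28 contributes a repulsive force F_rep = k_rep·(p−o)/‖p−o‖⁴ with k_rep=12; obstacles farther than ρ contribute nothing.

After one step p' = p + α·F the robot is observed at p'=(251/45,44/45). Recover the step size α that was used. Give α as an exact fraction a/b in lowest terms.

α = 1/5

F_att = 3/2·(g−p) = 3/2·(-8,0) = (-12.0000,0.0000)
o1: d²=18 ≤ ρ²=28; F_rep = 12·(-3,-3)/18² = (-0.1111,-0.1111)
F = F_att + ΣF_rep = (-12.1111,-0.1111)
Δp = p'−p = (-2.4222,-0.0222); α = Δx/Fx = (-109/45) / (-109/9) = 1/5
check: Δy/Fy = (-1/45) / (-1/9) = 1/5 ✓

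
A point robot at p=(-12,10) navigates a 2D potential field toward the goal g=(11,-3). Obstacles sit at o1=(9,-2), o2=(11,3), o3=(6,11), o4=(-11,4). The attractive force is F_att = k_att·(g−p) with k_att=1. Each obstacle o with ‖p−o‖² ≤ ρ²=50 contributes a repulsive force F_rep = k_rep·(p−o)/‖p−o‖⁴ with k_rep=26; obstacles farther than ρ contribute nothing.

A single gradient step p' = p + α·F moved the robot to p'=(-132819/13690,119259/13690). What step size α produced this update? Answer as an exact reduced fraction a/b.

F_att = 1·(g−p) = 1·(23,-13) = (23.0000,-13.0000)
o1: d²=585 > ρ²=50 → inactive
o2: d²=578 > ρ²=50 → inactive
o3: d²=325 > ρ²=50 → inactive
o4: d²=37 ≤ ρ²=50; F_rep = 26·(-1,6)/37² = (-0.0190,0.1140)
F = F_att + ΣF_rep = (22.9810,-12.8860)
Δp = p'−p = (2.2981,-1.2886); α = Δx/Fx = (31461/13690) / (31461/1369) = 1/10
check: Δy/Fy = (-17641/13690) / (-17641/1369) = 1/10 ✓

α = 1/10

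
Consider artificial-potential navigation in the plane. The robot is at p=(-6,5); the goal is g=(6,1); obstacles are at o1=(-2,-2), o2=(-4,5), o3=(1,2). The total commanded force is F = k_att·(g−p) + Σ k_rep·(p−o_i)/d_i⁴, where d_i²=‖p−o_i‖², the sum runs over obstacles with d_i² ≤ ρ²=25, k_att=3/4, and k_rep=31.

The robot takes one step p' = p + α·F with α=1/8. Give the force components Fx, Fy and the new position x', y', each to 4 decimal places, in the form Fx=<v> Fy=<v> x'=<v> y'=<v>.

F_att = 3/4·(g−p) = 3/4·(12,-4) = (9.0000,-3.0000)
o1: d²=65 > ρ²=25 → inactive
o2: d²=4 ≤ ρ²=25; F_rep = 31·(-2,0)/4² = (-3.8750,0.0000)
o3: d²=58 > ρ²=25 → inactive
F = F_att + ΣF_rep = (5.1250,-3.0000)
p' = p + 1/8·F = (-5.3594,4.6250)

Fx=5.1250 Fy=-3.0000 x'=-5.3594 y'=4.6250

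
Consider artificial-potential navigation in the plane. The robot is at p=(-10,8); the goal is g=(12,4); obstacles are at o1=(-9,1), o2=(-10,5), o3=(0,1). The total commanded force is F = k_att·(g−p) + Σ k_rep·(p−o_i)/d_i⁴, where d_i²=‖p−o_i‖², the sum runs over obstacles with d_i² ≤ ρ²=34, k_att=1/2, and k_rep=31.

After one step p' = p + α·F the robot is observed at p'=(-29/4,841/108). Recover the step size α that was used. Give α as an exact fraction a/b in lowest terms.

α = 1/4

F_att = 1/2·(g−p) = 1/2·(22,-4) = (11.0000,-2.0000)
o1: d²=50 > ρ²=34 → inactive
o2: d²=9 ≤ ρ²=34; F_rep = 31·(0,3)/9² = (0.0000,1.1481)
o3: d²=149 > ρ²=34 → inactive
F = F_att + ΣF_rep = (11.0000,-0.8519)
Δp = p'−p = (2.7500,-0.2130); α = Δx/Fx = (11/4) / (11) = 1/4
check: Δy/Fy = (-23/108) / (-23/27) = 1/4 ✓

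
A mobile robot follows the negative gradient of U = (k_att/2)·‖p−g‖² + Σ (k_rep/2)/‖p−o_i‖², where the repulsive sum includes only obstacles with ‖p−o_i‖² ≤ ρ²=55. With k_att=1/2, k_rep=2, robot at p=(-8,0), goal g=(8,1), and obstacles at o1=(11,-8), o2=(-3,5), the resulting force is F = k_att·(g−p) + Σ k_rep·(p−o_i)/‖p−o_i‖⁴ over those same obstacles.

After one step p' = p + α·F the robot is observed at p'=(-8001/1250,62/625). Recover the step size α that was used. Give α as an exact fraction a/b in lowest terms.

F_att = 1/2·(g−p) = 1/2·(16,1) = (8.0000,0.5000)
o1: d²=425 > ρ²=55 → inactive
o2: d²=50 ≤ ρ²=55; F_rep = 2·(-5,-5)/50² = (-0.0040,-0.0040)
F = F_att + ΣF_rep = (7.9960,0.4960)
Δp = p'−p = (1.5992,0.0992); α = Δx/Fx = (1999/1250) / (1999/250) = 1/5
check: Δy/Fy = (62/625) / (62/125) = 1/5 ✓

α = 1/5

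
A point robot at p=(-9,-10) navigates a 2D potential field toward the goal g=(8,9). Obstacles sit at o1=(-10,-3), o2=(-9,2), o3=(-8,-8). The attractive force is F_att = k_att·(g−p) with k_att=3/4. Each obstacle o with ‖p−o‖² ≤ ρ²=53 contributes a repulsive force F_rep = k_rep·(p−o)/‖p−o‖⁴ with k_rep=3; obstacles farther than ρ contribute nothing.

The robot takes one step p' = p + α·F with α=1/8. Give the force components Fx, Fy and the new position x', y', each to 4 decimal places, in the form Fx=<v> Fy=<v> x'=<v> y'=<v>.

F_att = 3/4·(g−p) = 3/4·(17,19) = (12.7500,14.2500)
o1: d²=50 ≤ ρ²=53; F_rep = 3·(1,-7)/50² = (0.0012,-0.0084)
o2: d²=144 > ρ²=53 → inactive
o3: d²=5 ≤ ρ²=53; F_rep = 3·(-1,-2)/5² = (-0.1200,-0.2400)
F = F_att + ΣF_rep = (12.6312,14.0016)
p' = p + 1/8·F = (-7.4211,-8.2498)

Fx=12.6312 Fy=14.0016 x'=-7.4211 y'=-8.2498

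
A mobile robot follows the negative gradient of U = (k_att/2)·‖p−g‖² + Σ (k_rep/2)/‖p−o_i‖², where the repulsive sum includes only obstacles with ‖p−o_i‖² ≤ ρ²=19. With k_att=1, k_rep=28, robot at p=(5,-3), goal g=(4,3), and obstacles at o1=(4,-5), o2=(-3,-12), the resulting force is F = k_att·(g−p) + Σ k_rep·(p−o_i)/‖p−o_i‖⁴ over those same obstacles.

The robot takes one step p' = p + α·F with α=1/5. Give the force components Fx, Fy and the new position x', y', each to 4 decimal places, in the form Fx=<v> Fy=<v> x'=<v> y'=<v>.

Fx=0.1200 Fy=8.2400 x'=5.0240 y'=-1.3520

F_att = 1·(g−p) = 1·(-1,6) = (-1.0000,6.0000)
o1: d²=5 ≤ ρ²=19; F_rep = 28·(1,2)/5² = (1.1200,2.2400)
o2: d²=145 > ρ²=19 → inactive
F = F_att + ΣF_rep = (0.1200,8.2400)
p' = p + 1/5·F = (5.0240,-1.3520)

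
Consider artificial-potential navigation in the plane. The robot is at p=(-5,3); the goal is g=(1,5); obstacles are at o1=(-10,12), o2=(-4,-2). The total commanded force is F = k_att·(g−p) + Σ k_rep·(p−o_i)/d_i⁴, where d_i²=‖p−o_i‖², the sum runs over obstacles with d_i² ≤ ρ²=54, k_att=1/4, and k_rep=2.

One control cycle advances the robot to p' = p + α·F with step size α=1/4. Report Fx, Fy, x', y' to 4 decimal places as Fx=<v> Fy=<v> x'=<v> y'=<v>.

Fx=1.4970 Fy=0.5148 x'=-4.6257 y'=3.1287

F_att = 1/4·(g−p) = 1/4·(6,2) = (1.5000,0.5000)
o1: d²=106 > ρ²=54 → inactive
o2: d²=26 ≤ ρ²=54; F_rep = 2·(-1,5)/26² = (-0.0030,0.0148)
F = F_att + ΣF_rep = (1.4970,0.5148)
p' = p + 1/4·F = (-4.6257,3.1287)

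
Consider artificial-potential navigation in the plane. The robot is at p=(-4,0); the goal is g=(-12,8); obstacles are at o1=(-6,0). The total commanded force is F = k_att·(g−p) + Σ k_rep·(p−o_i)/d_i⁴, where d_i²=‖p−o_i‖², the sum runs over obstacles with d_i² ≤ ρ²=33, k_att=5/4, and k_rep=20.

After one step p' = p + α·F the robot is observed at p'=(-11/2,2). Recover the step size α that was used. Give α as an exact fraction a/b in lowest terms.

F_att = 5/4·(g−p) = 5/4·(-8,8) = (-10.0000,10.0000)
o1: d²=4 ≤ ρ²=33; F_rep = 20·(2,0)/4² = (2.5000,0.0000)
F = F_att + ΣF_rep = (-7.5000,10.0000)
Δp = p'−p = (-1.5000,2.0000); α = Δx/Fx = (-3/2) / (-15/2) = 1/5
check: Δy/Fy = (2) / (10) = 1/5 ✓

α = 1/5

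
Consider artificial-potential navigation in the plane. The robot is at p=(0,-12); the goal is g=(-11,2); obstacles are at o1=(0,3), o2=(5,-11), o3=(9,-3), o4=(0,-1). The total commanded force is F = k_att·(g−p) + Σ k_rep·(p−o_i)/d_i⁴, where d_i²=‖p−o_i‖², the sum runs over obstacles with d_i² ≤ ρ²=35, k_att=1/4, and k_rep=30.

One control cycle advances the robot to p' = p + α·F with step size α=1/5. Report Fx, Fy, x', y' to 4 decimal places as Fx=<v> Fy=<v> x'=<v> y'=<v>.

F_att = 1/4·(g−p) = 1/4·(-11,14) = (-2.7500,3.5000)
o1: d²=225 > ρ²=35 → inactive
o2: d²=26 ≤ ρ²=35; F_rep = 30·(-5,-1)/26² = (-0.2219,-0.0444)
o3: d²=162 > ρ²=35 → inactive
o4: d²=121 > ρ²=35 → inactive
F = F_att + ΣF_rep = (-2.9719,3.4556)
p' = p + 1/5·F = (-0.5944,-11.3089)

Fx=-2.9719 Fy=3.4556 x'=-0.5944 y'=-11.3089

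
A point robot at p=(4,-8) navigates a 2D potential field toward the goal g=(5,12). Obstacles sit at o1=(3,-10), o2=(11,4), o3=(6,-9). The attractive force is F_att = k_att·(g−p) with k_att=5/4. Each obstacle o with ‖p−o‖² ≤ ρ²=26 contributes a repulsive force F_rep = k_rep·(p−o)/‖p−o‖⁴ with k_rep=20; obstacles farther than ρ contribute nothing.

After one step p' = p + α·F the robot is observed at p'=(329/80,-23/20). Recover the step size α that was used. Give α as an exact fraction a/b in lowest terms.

α = 1/4

F_att = 5/4·(g−p) = 5/4·(1,20) = (1.2500,25.0000)
o1: d²=5 ≤ ρ²=26; F_rep = 20·(1,2)/5² = (0.8000,1.6000)
o2: d²=193 > ρ²=26 → inactive
o3: d²=5 ≤ ρ²=26; F_rep = 20·(-2,1)/5² = (-1.6000,0.8000)
F = F_att + ΣF_rep = (0.4500,27.4000)
Δp = p'−p = (0.1125,6.8500); α = Δx/Fx = (9/80) / (9/20) = 1/4
check: Δy/Fy = (137/20) / (137/5) = 1/4 ✓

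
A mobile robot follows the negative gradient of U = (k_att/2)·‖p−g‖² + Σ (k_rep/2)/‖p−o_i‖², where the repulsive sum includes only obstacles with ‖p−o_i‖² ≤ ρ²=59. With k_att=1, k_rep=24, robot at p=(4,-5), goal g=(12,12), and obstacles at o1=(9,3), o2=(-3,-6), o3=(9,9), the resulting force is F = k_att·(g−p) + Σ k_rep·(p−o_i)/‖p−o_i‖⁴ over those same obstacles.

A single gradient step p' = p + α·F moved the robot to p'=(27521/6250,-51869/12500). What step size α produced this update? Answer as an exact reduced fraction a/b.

α = 1/20

F_att = 1·(g−p) = 1·(8,17) = (8.0000,17.0000)
o1: d²=89 > ρ²=59 → inactive
o2: d²=50 ≤ ρ²=59; F_rep = 24·(7,1)/50² = (0.0672,0.0096)
o3: d²=221 > ρ²=59 → inactive
F = F_att + ΣF_rep = (8.0672,17.0096)
Δp = p'−p = (0.4034,0.8505); α = Δx/Fx = (2521/6250) / (5042/625) = 1/20
check: Δy/Fy = (10631/12500) / (10631/625) = 1/20 ✓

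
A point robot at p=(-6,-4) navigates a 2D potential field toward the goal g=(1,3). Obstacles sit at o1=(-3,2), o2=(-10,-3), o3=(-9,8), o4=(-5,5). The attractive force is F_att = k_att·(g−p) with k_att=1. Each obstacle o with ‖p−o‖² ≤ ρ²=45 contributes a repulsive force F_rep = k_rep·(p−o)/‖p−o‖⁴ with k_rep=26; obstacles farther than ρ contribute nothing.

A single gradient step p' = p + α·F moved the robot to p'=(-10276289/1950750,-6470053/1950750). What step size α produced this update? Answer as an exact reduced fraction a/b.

α = 1/10

F_att = 1·(g−p) = 1·(7,7) = (7.0000,7.0000)
o1: d²=45 ≤ ρ²=45; F_rep = 26·(-3,-6)/45² = (-0.0385,-0.0770)
o2: d²=17 ≤ ρ²=45; F_rep = 26·(4,-1)/17² = (0.3599,-0.0900)
o3: d²=153 > ρ²=45 → inactive
o4: d²=82 > ρ²=45 → inactive
F = F_att + ΣF_rep = (7.3213,6.8330)
Δp = p'−p = (0.7321,0.6833); α = Δx/Fx = (1428211/1950750) / (1428211/195075) = 1/10
check: Δy/Fy = (1332947/1950750) / (1332947/195075) = 1/10 ✓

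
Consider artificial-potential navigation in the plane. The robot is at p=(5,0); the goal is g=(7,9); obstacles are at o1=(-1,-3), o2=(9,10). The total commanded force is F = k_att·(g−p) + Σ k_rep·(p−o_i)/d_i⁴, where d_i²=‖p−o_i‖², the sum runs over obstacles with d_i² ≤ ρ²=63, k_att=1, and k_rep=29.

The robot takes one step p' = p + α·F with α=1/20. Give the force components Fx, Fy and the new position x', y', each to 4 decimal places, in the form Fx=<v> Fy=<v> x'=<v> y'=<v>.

F_att = 1·(g−p) = 1·(2,9) = (2.0000,9.0000)
o1: d²=45 ≤ ρ²=63; F_rep = 29·(6,3)/45² = (0.0859,0.0430)
o2: d²=116 > ρ²=63 → inactive
F = F_att + ΣF_rep = (2.0859,9.0430)
p' = p + 1/20·F = (5.1043,0.4521)

Fx=2.0859 Fy=9.0430 x'=5.1043 y'=0.4521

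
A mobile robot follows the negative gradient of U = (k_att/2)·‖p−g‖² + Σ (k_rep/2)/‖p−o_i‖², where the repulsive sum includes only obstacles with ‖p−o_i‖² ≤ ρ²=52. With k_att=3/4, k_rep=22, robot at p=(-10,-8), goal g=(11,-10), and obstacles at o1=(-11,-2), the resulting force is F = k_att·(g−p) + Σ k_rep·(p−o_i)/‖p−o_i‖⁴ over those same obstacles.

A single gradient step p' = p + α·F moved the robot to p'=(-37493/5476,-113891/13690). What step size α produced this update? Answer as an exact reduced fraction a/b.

α = 1/5

F_att = 3/4·(g−p) = 3/4·(21,-2) = (15.7500,-1.5000)
o1: d²=37 ≤ ρ²=52; F_rep = 22·(1,-6)/37² = (0.0161,-0.0964)
F = F_att + ΣF_rep = (15.7661,-1.5964)
Δp = p'−p = (3.1532,-0.3193); α = Δx/Fx = (17267/5476) / (86335/5476) = 1/5
check: Δy/Fy = (-4371/13690) / (-4371/2738) = 1/5 ✓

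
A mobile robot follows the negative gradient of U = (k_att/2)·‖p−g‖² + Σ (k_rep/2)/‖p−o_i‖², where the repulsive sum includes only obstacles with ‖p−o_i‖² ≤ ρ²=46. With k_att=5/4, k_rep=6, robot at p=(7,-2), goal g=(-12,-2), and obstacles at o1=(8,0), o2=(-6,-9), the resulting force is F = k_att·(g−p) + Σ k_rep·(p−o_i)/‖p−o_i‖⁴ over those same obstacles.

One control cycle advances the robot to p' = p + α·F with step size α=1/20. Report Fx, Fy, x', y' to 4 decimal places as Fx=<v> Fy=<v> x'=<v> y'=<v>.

Fx=-23.9900 Fy=-0.4800 x'=5.8005 y'=-2.0240

F_att = 5/4·(g−p) = 5/4·(-19,0) = (-23.7500,0.0000)
o1: d²=5 ≤ ρ²=46; F_rep = 6·(-1,-2)/5² = (-0.2400,-0.4800)
o2: d²=218 > ρ²=46 → inactive
F = F_att + ΣF_rep = (-23.9900,-0.4800)
p' = p + 1/20·F = (5.8005,-2.0240)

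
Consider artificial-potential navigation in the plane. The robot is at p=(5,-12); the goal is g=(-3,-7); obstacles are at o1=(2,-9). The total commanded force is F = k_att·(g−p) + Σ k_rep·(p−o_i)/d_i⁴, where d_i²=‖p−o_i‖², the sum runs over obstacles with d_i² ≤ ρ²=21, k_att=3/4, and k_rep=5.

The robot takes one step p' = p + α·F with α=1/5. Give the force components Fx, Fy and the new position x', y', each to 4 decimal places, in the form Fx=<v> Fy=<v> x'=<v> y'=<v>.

Fx=-5.9537 Fy=3.7037 x'=3.8093 y'=-11.2593

F_att = 3/4·(g−p) = 3/4·(-8,5) = (-6.0000,3.7500)
o1: d²=18 ≤ ρ²=21; F_rep = 5·(3,-3)/18² = (0.0463,-0.0463)
F = F_att + ΣF_rep = (-5.9537,3.7037)
p' = p + 1/5·F = (3.8093,-11.2593)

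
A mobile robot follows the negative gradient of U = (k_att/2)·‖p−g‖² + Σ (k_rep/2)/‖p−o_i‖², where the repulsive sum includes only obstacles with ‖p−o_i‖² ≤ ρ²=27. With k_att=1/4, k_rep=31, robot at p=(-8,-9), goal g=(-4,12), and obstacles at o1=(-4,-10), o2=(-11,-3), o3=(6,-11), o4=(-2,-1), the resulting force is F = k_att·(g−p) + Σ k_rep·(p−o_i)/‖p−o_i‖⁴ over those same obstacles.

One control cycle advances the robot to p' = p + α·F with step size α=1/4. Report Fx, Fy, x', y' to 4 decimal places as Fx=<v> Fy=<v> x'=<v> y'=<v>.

Fx=0.5709 Fy=5.3573 x'=-7.8573 y'=-7.6607

F_att = 1/4·(g−p) = 1/4·(4,21) = (1.0000,5.2500)
o1: d²=17 ≤ ρ²=27; F_rep = 31·(-4,1)/17² = (-0.4291,0.1073)
o2: d²=45 > ρ²=27 → inactive
o3: d²=200 > ρ²=27 → inactive
o4: d²=100 > ρ²=27 → inactive
F = F_att + ΣF_rep = (0.5709,5.3573)
p' = p + 1/4·F = (-7.8573,-7.6607)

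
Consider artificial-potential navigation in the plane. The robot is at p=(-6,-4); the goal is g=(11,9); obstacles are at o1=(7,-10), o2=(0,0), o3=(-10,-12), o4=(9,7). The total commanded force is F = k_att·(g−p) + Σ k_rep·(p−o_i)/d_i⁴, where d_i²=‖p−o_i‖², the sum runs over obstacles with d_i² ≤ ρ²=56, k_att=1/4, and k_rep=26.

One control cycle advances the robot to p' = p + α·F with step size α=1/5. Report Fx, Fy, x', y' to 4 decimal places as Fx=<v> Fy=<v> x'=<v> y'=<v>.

F_att = 1/4·(g−p) = 1/4·(17,13) = (4.2500,3.2500)
o1: d²=205 > ρ²=56 → inactive
o2: d²=52 ≤ ρ²=56; F_rep = 26·(-6,-4)/52² = (-0.0577,-0.0385)
o3: d²=80 > ρ²=56 → inactive
o4: d²=346 > ρ²=56 → inactive
F = F_att + ΣF_rep = (4.1923,3.2115)
p' = p + 1/5·F = (-5.1615,-3.3577)

Fx=4.1923 Fy=3.2115 x'=-5.1615 y'=-3.3577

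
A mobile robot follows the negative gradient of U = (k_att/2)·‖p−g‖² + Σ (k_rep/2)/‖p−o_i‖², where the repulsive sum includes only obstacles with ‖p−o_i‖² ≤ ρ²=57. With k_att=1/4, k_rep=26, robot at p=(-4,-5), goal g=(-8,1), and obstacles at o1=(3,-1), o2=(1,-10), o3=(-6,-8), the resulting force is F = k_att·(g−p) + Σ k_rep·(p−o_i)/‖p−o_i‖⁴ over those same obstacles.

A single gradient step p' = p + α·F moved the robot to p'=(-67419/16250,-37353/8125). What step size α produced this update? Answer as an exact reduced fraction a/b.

α = 1/5

F_att = 1/4·(g−p) = 1/4·(-4,6) = (-1.0000,1.5000)
o1: d²=65 > ρ²=57 → inactive
o2: d²=50 ≤ ρ²=57; F_rep = 26·(-5,5)/50² = (-0.0520,0.0520)
o3: d²=13 ≤ ρ²=57; F_rep = 26·(2,3)/13² = (0.3077,0.4615)
F = F_att + ΣF_rep = (-0.7443,2.0135)
Δp = p'−p = (-0.1489,0.4027); α = Δx/Fx = (-2419/16250) / (-2419/3250) = 1/5
check: Δy/Fy = (3272/8125) / (3272/1625) = 1/5 ✓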